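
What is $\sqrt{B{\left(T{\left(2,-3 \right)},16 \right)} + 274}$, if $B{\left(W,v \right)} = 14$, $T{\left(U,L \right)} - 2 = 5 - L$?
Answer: $12 \sqrt{2} \approx 16.971$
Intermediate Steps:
$T{\left(U,L \right)} = 7 - L$ ($T{\left(U,L \right)} = 2 - \left(-5 + L\right) = 7 - L$)
$\sqrt{B{\left(T{\left(2,-3 \right)},16 \right)} + 274} = \sqrt{14 + 274} = \sqrt{288} = 12 \sqrt{2}$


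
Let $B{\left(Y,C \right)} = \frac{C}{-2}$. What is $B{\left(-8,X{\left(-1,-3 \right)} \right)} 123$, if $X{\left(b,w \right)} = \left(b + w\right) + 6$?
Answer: $-123$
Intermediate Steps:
$X{\left(b,w \right)} = 6 + b + w$
$B{\left(Y,C \right)} = - \frac{C}{2}$ ($B{\left(Y,C \right)} = C \left(- \frac{1}{2}\right) = - \frac{C}{2}$)
$B{\left(-8,X{\left(-1,-3 \right)} \right)} 123 = - \frac{6 - 1 - 3}{2} \cdot 123 = \left(- \frac{1}{2}\right) 2 \cdot 123 = \left(-1\right) 123 = -123$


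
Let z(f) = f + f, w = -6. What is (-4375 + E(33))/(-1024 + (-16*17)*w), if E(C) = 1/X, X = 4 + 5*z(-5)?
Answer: -201251/27968 ≈ -7.1958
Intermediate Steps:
z(f) = 2*f
X = -46 (X = 4 + 5*(2*(-5)) = 4 + 5*(-10) = 4 - 50 = -46)
E(C) = -1/46 (E(C) = 1/(-46) = -1/46)
(-4375 + E(33))/(-1024 + (-16*17)*w) = (-4375 - 1/46)/(-1024 - 16*17*(-6)) = -201251/(46*(-1024 - 272*(-6))) = -201251/(46*(-1024 + 1632)) = -201251/46/608 = -201251/46*1/608 = -201251/27968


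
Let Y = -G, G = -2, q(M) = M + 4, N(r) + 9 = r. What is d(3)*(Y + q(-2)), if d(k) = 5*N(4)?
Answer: -100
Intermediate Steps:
N(r) = -9 + r
q(M) = 4 + M
Y = 2 (Y = -1*(-2) = 2)
d(k) = -25 (d(k) = 5*(-9 + 4) = 5*(-5) = -25)
d(3)*(Y + q(-2)) = -25*(2 + (4 - 2)) = -25*(2 + 2) = -25*4 = -100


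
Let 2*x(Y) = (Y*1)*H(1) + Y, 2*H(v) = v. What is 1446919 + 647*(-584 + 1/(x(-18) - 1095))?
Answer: 2370129113/2217 ≈ 1.0691e+6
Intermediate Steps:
H(v) = v/2
x(Y) = 3*Y/4 (x(Y) = ((Y*1)*((½)*1) + Y)/2 = (Y*(½) + Y)/2 = (Y/2 + Y)/2 = (3*Y/2)/2 = 3*Y/4)
1446919 + 647*(-584 + 1/(x(-18) - 1095)) = 1446919 + 647*(-584 + 1/((¾)*(-18) - 1095)) = 1446919 + 647*(-584 + 1/(-27/2 - 1095)) = 1446919 + 647*(-584 + 1/(-2217/2)) = 1446919 + 647*(-584 - 2/2217) = 1446919 + 647*(-1294730/2217) = 1446919 - 837690310/2217 = 2370129113/2217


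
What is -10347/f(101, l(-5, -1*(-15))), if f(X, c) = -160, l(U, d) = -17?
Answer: 10347/160 ≈ 64.669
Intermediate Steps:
-10347/f(101, l(-5, -1*(-15))) = -10347/(-160) = -10347*(-1/160) = 10347/160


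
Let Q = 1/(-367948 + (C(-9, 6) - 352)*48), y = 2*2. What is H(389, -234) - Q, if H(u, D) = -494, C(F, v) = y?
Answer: -190018087/384652 ≈ -494.00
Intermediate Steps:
y = 4
C(F, v) = 4
Q = -1/384652 (Q = 1/(-367948 + (4 - 352)*48) = 1/(-367948 - 348*48) = 1/(-367948 - 16704) = 1/(-384652) = -1/384652 ≈ -2.5998e-6)
H(389, -234) - Q = -494 - 1*(-1/384652) = -494 + 1/384652 = -190018087/384652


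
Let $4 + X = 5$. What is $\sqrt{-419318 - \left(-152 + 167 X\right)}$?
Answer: $i \sqrt{419333} \approx 647.56 i$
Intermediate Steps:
$X = 1$ ($X = -4 + 5 = 1$)
$\sqrt{-419318 - \left(-152 + 167 X\right)} = \sqrt{-419318 + \left(152 - 167\right)} = \sqrt{-419318 - 15} = \sqrt{-419333} = i \sqrt{419333}$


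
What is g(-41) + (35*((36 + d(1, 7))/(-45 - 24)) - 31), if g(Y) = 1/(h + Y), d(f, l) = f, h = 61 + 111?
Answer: -449785/9039 ≈ -49.760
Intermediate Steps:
h = 172
g(Y) = 1/(172 + Y)
g(-41) + (35*((36 + d(1, 7))/(-45 - 24)) - 31) = 1/(172 - 41) + (35*((36 + 1)/(-45 - 24)) - 31) = 1/131 + (35*(37/(-69)) - 31) = 1/131 + (35*(37*(-1/69)) - 31) = 1/131 + (35*(-37/69) - 31) = 1/131 + (-1295/69 - 31) = 1/131 - 3434/69 = -449785/9039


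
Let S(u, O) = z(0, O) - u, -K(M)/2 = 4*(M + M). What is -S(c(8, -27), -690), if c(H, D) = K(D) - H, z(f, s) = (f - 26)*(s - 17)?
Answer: -17958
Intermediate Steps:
z(f, s) = (-26 + f)*(-17 + s)
K(M) = -16*M (K(M) = -8*(M + M) = -8*2*M = -16*M)
c(H, D) = -H - 16*D (c(H, D) = -16*D - H = -H - 16*D)
S(u, O) = 442 - u - 26*O (S(u, O) = (442 - 26*O - 17*0 + 0*O) - u = (442 - 26*O + 0 + 0) - u = (442 - 26*O) - u = 442 - u - 26*O)
-S(c(8, -27), -690) = -(442 - (-1*8 - 16*(-27)) - 26*(-690)) = -(442 - (-8 + 432) + 17940) = -(442 - 1*424 + 17940) = -(442 - 424 + 17940) = -1*17958 = -17958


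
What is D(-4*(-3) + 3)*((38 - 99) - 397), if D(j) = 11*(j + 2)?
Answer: -85646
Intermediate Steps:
D(j) = 22 + 11*j (D(j) = 11*(2 + j) = 22 + 11*j)
D(-4*(-3) + 3)*((38 - 99) - 397) = (22 + 11*(-4*(-3) + 3))*((38 - 99) - 397) = (22 + 11*(12 + 3))*(-61 - 397) = (22 + 11*15)*(-458) = (22 + 165)*(-458) = 187*(-458) = -85646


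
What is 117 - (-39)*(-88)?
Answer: -3315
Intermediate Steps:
117 - (-39)*(-88) = 117 - 39*88 = 117 - 3432 = -3315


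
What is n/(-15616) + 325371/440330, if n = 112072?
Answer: -2766729389/429762080 ≈ -6.4378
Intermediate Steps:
n/(-15616) + 325371/440330 = 112072/(-15616) + 325371/440330 = 112072*(-1/15616) + 325371*(1/440330) = -14009/1952 + 325371/440330 = -2766729389/429762080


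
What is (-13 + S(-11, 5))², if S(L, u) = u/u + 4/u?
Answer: 3136/25 ≈ 125.44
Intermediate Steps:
S(L, u) = 1 + 4/u
(-13 + S(-11, 5))² = (-13 + (4 + 5)/5)² = (-13 + (⅕)*9)² = (-13 + 9/5)² = (-56/5)² = 3136/25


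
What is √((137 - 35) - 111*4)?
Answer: 3*I*√38 ≈ 18.493*I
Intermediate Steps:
√((137 - 35) - 111*4) = √(102 - 444) = √(-342) = 3*I*√38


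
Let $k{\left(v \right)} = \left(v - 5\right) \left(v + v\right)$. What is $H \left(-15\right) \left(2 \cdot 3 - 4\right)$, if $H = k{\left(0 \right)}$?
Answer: $0$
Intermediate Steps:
$k{\left(v \right)} = 2 v \left(-5 + v\right)$ ($k{\left(v \right)} = \left(-5 + v\right) 2 v = 2 v \left(-5 + v\right)$)
$H = 0$ ($H = 2 \cdot 0 \left(-5 + 0\right) = 2 \cdot 0 \left(-5\right) = 0$)
$H \left(-15\right) \left(2 \cdot 3 - 4\right) = 0 \left(-15\right) \left(2 \cdot 3 - 4\right) = 0 \left(6 - 4\right) = 0 \cdot 2 = 0$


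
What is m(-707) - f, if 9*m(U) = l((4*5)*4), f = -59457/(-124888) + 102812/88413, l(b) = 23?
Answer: 30362937313/33125168232 ≈ 0.91661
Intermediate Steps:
f = 18096756797/11041722744 (f = -59457*(-1/124888) + 102812*(1/88413) = 59457/124888 + 102812/88413 = 18096756797/11041722744 ≈ 1.6389)
m(U) = 23/9 (m(U) = (1/9)*23 = 23/9)
m(-707) - f = 23/9 - 1*18096756797/11041722744 = 23/9 - 18096756797/11041722744 = 30362937313/33125168232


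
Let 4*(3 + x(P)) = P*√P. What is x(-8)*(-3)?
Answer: 9 + 12*I*√2 ≈ 9.0 + 16.971*I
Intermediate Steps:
x(P) = -3 + P^(3/2)/4 (x(P) = -3 + (P*√P)/4 = -3 + P^(3/2)/4)
x(-8)*(-3) = (-3 + (-8)^(3/2)/4)*(-3) = (-3 + (-16*I*√2)/4)*(-3) = (-3 - 4*I*√2)*(-3) = 9 + 12*I*√2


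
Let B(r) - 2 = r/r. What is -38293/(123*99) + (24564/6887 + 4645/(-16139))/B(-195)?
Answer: -2776944304270/1353464940861 ≈ -2.0517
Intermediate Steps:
B(r) = 3 (B(r) = 2 + r/r = 2 + 1 = 3)
-38293/(123*99) + (24564/6887 + 4645/(-16139))/B(-195) = -38293/(123*99) + (24564/6887 + 4645/(-16139))/3 = -38293/12177 + (24564*(1/6887) + 4645*(-1/16139))*(⅓) = -38293*1/12177 + (24564/6887 - 4645/16139)*(⅓) = -38293/12177 + (364448281/111149293)*(⅓) = -38293/12177 + 364448281/333447879 = -2776944304270/1353464940861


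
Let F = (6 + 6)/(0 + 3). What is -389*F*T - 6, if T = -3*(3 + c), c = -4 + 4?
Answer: 13998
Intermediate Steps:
F = 4 (F = 12/3 = 12*(⅓) = 4)
c = 0
T = -9 (T = -3*(3 + 0) = -3*3 = -9)
-389*F*T - 6 = -1556*(-9) - 6 = -389*(-36) - 6 = 14004 - 6 = 13998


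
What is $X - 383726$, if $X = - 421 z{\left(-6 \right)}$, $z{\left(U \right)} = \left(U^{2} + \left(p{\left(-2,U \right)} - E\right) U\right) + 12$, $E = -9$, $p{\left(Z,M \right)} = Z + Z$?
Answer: $-391304$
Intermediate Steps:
$p{\left(Z,M \right)} = 2 Z$
$z{\left(U \right)} = 12 + U^{2} + 5 U$ ($z{\left(U \right)} = \left(U^{2} + \left(2 \left(-2\right) - -9\right) U\right) + 12 = \left(U^{2} + \left(-4 + 9\right) U\right) + 12 = \left(U^{2} + 5 U\right) + 12 = 12 + U^{2} + 5 U$)
$X = -7578$ ($X = - 421 \left(12 + \left(-6\right)^{2} + 5 \left(-6\right)\right) = - 421 \left(12 + 36 - 30\right) = \left(-421\right) 18 = -7578$)
$X - 383726 = -7578 - 383726 = -391304$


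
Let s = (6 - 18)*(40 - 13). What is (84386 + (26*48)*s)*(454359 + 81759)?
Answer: -171539531988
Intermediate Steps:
s = -324 (s = -12*27 = -324)
(84386 + (26*48)*s)*(454359 + 81759) = (84386 + (26*48)*(-324))*(454359 + 81759) = (84386 + 1248*(-324))*536118 = (84386 - 404352)*536118 = -319966*536118 = -171539531988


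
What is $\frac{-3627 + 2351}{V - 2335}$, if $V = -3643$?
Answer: $\frac{638}{2989} \approx 0.21345$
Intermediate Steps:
$\frac{-3627 + 2351}{V - 2335} = \frac{-3627 + 2351}{-3643 - 2335} = - \frac{1276}{-5978} = \left(-1276\right) \left(- \frac{1}{5978}\right) = \frac{638}{2989}$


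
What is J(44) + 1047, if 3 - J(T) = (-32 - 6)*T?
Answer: 2722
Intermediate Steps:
J(T) = 3 + 38*T (J(T) = 3 - (-32 - 6)*T = 3 - (-38)*T = 3 + 38*T)
J(44) + 1047 = (3 + 38*44) + 1047 = (3 + 1672) + 1047 = 1675 + 1047 = 2722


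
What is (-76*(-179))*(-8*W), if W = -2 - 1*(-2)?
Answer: 0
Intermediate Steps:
W = 0 (W = -2 + 2 = 0)
(-76*(-179))*(-8*W) = (-76*(-179))*(-8*0) = 13604*0 = 0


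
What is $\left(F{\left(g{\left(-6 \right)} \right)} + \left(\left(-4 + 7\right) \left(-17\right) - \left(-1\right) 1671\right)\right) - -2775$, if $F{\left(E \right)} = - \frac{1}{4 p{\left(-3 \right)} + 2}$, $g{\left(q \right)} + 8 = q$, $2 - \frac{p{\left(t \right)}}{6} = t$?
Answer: $\frac{536189}{122} \approx 4395.0$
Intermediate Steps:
$p{\left(t \right)} = 12 - 6 t$
$g{\left(q \right)} = -8 + q$
$F{\left(E \right)} = - \frac{1}{122}$ ($F{\left(E \right)} = - \frac{1}{4 \left(12 - -18\right) + 2} = - \frac{1}{4 \left(12 + 18\right) + 2} = - \frac{1}{4 \cdot 30 + 2} = - \frac{1}{120 + 2} = - \frac{1}{122}$)
$\left(F{\left(g{\left(-6 \right)} \right)} + \left(\left(-4 + 7\right) \left(-17\right) - \left(-1\right) 1671\right)\right) - -2775 = \left(- \frac{1}{122} + \left(\left(-4 + 7\right) \left(-17\right) - \left(-1\right) 1671\right)\right) - -2775 = \left(- \frac{1}{122} + \left(3 \left(-17\right) - -1671\right)\right) + 2775 = \left(- \frac{1}{122} + \left(-51 + 1671\right)\right) + 2775 = \left(- \frac{1}{122} + 1620\right) + 2775 = \frac{197639}{122} + 2775 = \frac{536189}{122}$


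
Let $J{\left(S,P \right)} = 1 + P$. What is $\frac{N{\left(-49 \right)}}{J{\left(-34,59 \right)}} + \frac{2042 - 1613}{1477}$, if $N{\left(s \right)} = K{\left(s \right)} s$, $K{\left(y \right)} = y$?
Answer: $\frac{3572017}{88620} \approx 40.307$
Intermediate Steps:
$N{\left(s \right)} = s^{2}$ ($N{\left(s \right)} = s s = s^{2}$)
$\frac{N{\left(-49 \right)}}{J{\left(-34,59 \right)}} + \frac{2042 - 1613}{1477} = \frac{\left(-49\right)^{2}}{1 + 59} + \frac{2042 - 1613}{1477} = \frac{2401}{60} + \left(2042 - 1613\right) \frac{1}{1477} = 2401 \cdot \frac{1}{60} + 429 \cdot \frac{1}{1477} = \frac{2401}{60} + \frac{429}{1477} = \frac{3572017}{88620}$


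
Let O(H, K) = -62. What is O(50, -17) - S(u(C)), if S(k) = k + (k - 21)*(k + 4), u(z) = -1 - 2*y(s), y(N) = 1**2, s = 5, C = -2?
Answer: -35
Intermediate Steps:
y(N) = 1
u(z) = -3 (u(z) = -1 - 2*1 = -1 - 2 = -3)
S(k) = k + (-21 + k)*(4 + k)
O(50, -17) - S(u(C)) = -62 - (-84 + (-3)**2 - 16*(-3)) = -62 - (-84 + 9 + 48) = -62 - 1*(-27) = -62 + 27 = -35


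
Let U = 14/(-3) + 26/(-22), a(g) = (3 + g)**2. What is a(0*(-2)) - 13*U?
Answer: 2806/33 ≈ 85.030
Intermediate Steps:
U = -193/33 (U = 14*(-1/3) + 26*(-1/22) = -14/3 - 13/11 = -193/33 ≈ -5.8485)
a(0*(-2)) - 13*U = (3 + 0*(-2))**2 - 13*(-193/33) = (3 + 0)**2 + 2509/33 = 3**2 + 2509/33 = 9 + 2509/33 = 2806/33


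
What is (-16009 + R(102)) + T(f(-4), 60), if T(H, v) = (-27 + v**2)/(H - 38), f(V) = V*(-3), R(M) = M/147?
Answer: -20569659/1274 ≈ -16146.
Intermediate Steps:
R(M) = M/147 (R(M) = M*(1/147) = M/147)
f(V) = -3*V
T(H, v) = (-27 + v**2)/(-38 + H)
(-16009 + R(102)) + T(f(-4), 60) = (-16009 + (1/147)*102) + (-27 + 60**2)/(-38 - 3*(-4)) = (-16009 + 34/49) + (-27 + 3600)/(-38 + 12) = -784407/49 + 3573/(-26) = -784407/49 - 1/26*3573 = -784407/49 - 3573/26 = -20569659/1274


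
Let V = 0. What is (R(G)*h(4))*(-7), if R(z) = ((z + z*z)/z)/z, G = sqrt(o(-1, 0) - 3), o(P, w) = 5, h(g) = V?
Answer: 0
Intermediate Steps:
h(g) = 0
G = sqrt(2) (G = sqrt(5 - 3) = sqrt(2) ≈ 1.4142)
R(z) = (z + z**2)/z**2 (R(z) = ((z + z**2)/z)/z = (z + z**2)/z**2)
(R(G)*h(4))*(-7) = (((1 + sqrt(2))/(sqrt(2)))*0)*(-7) = (((sqrt(2)/2)*(1 + sqrt(2)))*0)*(-7) = ((sqrt(2)*(1 + sqrt(2))/2)*0)*(-7) = 0*(-7) = 0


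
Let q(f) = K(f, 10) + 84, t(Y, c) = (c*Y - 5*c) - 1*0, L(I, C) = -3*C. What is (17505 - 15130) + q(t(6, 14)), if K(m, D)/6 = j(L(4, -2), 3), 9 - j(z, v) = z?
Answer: 2477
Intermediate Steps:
j(z, v) = 9 - z
K(m, D) = 18 (K(m, D) = 6*(9 - (-3)*(-2)) = 6*(9 - 1*6) = 6*(9 - 6) = 6*3 = 18)
t(Y, c) = -5*c + Y*c (t(Y, c) = (Y*c - 5*c) + 0 = (-5*c + Y*c) + 0 = -5*c + Y*c)
q(f) = 102 (q(f) = 18 + 84 = 102)
(17505 - 15130) + q(t(6, 14)) = (17505 - 15130) + 102 = 2375 + 102 = 2477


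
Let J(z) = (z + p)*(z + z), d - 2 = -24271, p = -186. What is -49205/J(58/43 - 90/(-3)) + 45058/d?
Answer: 40005053283/12431552560 ≈ 3.2180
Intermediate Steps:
d = -24269 (d = 2 - 24271 = -24269)
J(z) = 2*z*(-186 + z) (J(z) = (z - 186)*(z + z) = (-186 + z)*(2*z) = 2*z*(-186 + z))
-49205/J(58/43 - 90/(-3)) + 45058/d = -49205*1/(2*(-186 + (58/43 - 90/(-3)))*(58/43 - 90/(-3))) + 45058/(-24269) = -49205*1/(2*(-186 + (58*(1/43) - 90*(-⅓)))*(58*(1/43) - 90*(-⅓))) + 45058*(-1/24269) = -49205*1/(2*(-186 + (58/43 + 30))*(58/43 + 30)) - 45058/24269 = -49205*43/(2696*(-186 + 1348/43)) - 45058/24269 = -49205/(2*(1348/43)*(-6650/43)) - 45058/24269 = -49205/(-17928400/1849) - 45058/24269 = -49205*(-1849/17928400) - 45058/24269 = 18196009/3585680 - 45058/24269 = 40005053283/12431552560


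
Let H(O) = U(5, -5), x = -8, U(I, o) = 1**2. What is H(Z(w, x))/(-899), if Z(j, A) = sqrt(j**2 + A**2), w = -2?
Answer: -1/899 ≈ -0.0011123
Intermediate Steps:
U(I, o) = 1
Z(j, A) = sqrt(A**2 + j**2)
H(O) = 1
H(Z(w, x))/(-899) = 1/(-899) = 1*(-1/899) = -1/899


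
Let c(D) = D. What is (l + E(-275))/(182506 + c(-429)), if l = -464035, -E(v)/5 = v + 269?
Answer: -464005/182077 ≈ -2.5484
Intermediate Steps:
E(v) = -1345 - 5*v (E(v) = -5*(v + 269) = -5*(269 + v) = -1345 - 5*v)
(l + E(-275))/(182506 + c(-429)) = (-464035 + (-1345 - 5*(-275)))/(182506 - 429) = (-464035 + (-1345 + 1375))/182077 = (-464035 + 30)*(1/182077) = -464005*1/182077 = -464005/182077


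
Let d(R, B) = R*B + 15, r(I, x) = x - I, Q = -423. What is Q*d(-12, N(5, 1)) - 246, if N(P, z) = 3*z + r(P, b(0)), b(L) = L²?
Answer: -16743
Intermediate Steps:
N(P, z) = -P + 3*z (N(P, z) = 3*z + (0² - P) = 3*z + (0 - P) = 3*z - P = -P + 3*z)
d(R, B) = 15 + B*R (d(R, B) = B*R + 15 = 15 + B*R)
Q*d(-12, N(5, 1)) - 246 = -423*(15 + (-1*5 + 3*1)*(-12)) - 246 = -423*(15 + (-5 + 3)*(-12)) - 246 = -423*(15 - 2*(-12)) - 246 = -423*(15 + 24) - 246 = -423*39 - 246 = -16497 - 246 = -16743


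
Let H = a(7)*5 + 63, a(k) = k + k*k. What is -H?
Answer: -343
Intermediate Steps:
a(k) = k + k**2
H = 343 (H = (7*(1 + 7))*5 + 63 = (7*8)*5 + 63 = 56*5 + 63 = 280 + 63 = 343)
-H = -1*343 = -343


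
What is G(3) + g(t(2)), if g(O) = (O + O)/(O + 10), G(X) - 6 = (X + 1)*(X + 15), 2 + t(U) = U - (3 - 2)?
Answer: 700/9 ≈ 77.778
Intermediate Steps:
t(U) = -3 + U (t(U) = -2 + (U - (3 - 2)) = -2 + (U - 1*1) = -2 + (U - 1) = -2 + (-1 + U) = -3 + U)
G(X) = 6 + (1 + X)*(15 + X) (G(X) = 6 + (X + 1)*(X + 15) = 6 + (1 + X)*(15 + X))
g(O) = 2*O/(10 + O) (g(O) = (2*O)/(10 + O) = 2*O/(10 + O))
G(3) + g(t(2)) = (21 + 3² + 16*3) + 2*(-3 + 2)/(10 + (-3 + 2)) = (21 + 9 + 48) + 2*(-1)/(10 - 1) = 78 + 2*(-1)/9 = 78 + 2*(-1)*(⅑) = 78 - 2/9 = 700/9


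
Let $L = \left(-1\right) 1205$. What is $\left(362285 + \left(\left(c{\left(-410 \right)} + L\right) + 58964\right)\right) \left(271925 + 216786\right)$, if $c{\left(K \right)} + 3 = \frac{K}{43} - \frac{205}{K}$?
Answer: $\frac{17653584786539}{86} \approx 2.0527 \cdot 10^{11}$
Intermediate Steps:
$L = -1205$
$c{\left(K \right)} = -3 - \frac{205}{K} + \frac{K}{43}$ ($c{\left(K \right)} = -3 + \left(\frac{K}{43} - \frac{205}{K}\right) = -3 + \left(- \frac{205}{K} + \frac{K}{43}\right) = -3 - \frac{205}{K} + \frac{K}{43}$)
$\left(362285 + \left(\left(c{\left(-410 \right)} + L\right) + 58964\right)\right) \left(271925 + 216786\right) = \left(362285 + \left(\left(\left(-3 - \frac{205}{-410} + \frac{1}{43} \left(-410\right)\right) - 1205\right) + 58964\right)\right) \left(271925 + 216786\right) = \left(362285 + \left(\left(\left(-3 - - \frac{1}{2} - \frac{410}{43}\right) - 1205\right) + 58964\right)\right) 488711 = \left(362285 + \left(\left(\left(-3 + \frac{1}{2} - \frac{410}{43}\right) - 1205\right) + 58964\right)\right) 488711 = \left(362285 + \left(\left(- \frac{1035}{86} - 1205\right) + 58964\right)\right) 488711 = \left(362285 + \left(- \frac{104665}{86} + 58964\right)\right) 488711 = \left(362285 + \frac{4966239}{86}\right) 488711 = \frac{36122749}{86} \cdot 488711 = \frac{17653584786539}{86}$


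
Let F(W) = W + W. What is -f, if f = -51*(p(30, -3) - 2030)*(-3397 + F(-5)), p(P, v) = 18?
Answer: 349599084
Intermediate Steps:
F(W) = 2*W
f = -349599084 (f = -51*(18 - 2030)*(-3397 + 2*(-5)) = -(-102612)*(-3397 - 10) = -(-102612)*(-3407) = -51*6854884 = -349599084)
-f = -1*(-349599084) = 349599084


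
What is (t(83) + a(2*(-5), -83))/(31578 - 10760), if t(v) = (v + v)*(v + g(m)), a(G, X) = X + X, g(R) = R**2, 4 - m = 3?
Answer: 6889/10409 ≈ 0.66183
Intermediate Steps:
m = 1 (m = 4 - 1*3 = 4 - 3 = 1)
a(G, X) = 2*X
t(v) = 2*v*(1 + v) (t(v) = (v + v)*(v + 1**2) = (2*v)*(v + 1) = (2*v)*(1 + v) = 2*v*(1 + v))
(t(83) + a(2*(-5), -83))/(31578 - 10760) = (2*83*(1 + 83) + 2*(-83))/(31578 - 10760) = (2*83*84 - 166)/20818 = (13944 - 166)*(1/20818) = 13778*(1/20818) = 6889/10409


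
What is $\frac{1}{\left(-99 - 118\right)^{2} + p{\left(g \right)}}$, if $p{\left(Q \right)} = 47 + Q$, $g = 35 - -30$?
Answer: $\frac{1}{47201} \approx 2.1186 \cdot 10^{-5}$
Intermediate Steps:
$g = 65$ ($g = 35 + 30 = 65$)
$\frac{1}{\left(-99 - 118\right)^{2} + p{\left(g \right)}} = \frac{1}{\left(-99 - 118\right)^{2} + \left(47 + 65\right)} = \frac{1}{\left(-217\right)^{2} + 112} = \frac{1}{47089 + 112} = \frac{1}{47201}$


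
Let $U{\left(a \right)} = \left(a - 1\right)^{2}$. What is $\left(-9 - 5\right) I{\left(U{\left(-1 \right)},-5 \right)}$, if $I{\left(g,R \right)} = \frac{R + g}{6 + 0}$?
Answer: $\frac{7}{3} \approx 2.3333$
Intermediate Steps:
$U{\left(a \right)} = \left(-1 + a\right)^{2}$
$I{\left(g,R \right)} = \frac{R}{6} + \frac{g}{6}$ ($I{\left(g,R \right)} = \frac{R + g}{6} = \left(R + g\right) \frac{1}{6} = \frac{R}{6} + \frac{g}{6}$)
$\left(-9 - 5\right) I{\left(U{\left(-1 \right)},-5 \right)} = \left(-9 - 5\right) \left(\frac{1}{6} \left(-5\right) + \frac{\left(-1 - 1\right)^{2}}{6}\right) = - 14 \left(- \frac{5}{6} + \frac{\left(-2\right)^{2}}{6}\right) = - 14 \left(- \frac{5}{6} + \frac{1}{6} \cdot 4\right) = - 14 \left(- \frac{5}{6} + \frac{2}{3}\right) = \left(-14\right) \left(- \frac{1}{6}\right) = \frac{7}{3}$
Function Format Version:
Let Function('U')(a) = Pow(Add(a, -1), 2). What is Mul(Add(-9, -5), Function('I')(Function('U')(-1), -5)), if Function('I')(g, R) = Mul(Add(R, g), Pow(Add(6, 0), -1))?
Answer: Rational(7, 3) ≈ 2.3333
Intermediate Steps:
Function('U')(a) = Pow(Add(-1, a), 2)
Function('I')(g, R) = Add(Mul(Rational(1, 6), R), Mul(Rational(1, 6), g)) (Function('I')(g, R) = Mul(Add(R, g), Pow(6, -1)) = Mul(Add(R, g), Rational(1, 6)) = Add(Mul(Rational(1, 6), R), Mul(Rational(1, 6), g)))
Mul(Add(-9, -5), Function('I')(Function('U')(-1), -5)) = Mul(Add(-9, -5), Add(Mul(Rational(1, 6), -5), Mul(Rational(1, 6), Pow(Add(-1, -1), 2)))) = Mul(-14, Add(Rational(-5, 6), Mul(Rational(1, 6), Pow(-2, 2)))) = Mul(-14, Add(Rational(-5, 6), Mul(Rational(1, 6), 4))) = Mul(-14, Add(Rational(-5, 6), Rational(2, 3))) = Mul(-14, Rational(-1, 6)) = Rational(7, 3)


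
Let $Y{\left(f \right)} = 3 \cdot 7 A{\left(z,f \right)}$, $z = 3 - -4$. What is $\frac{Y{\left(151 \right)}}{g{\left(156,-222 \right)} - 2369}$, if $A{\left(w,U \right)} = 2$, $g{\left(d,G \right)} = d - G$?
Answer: $- \frac{42}{1991} \approx -0.021095$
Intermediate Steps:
$z = 7$ ($z = 3 + 4 = 7$)
$Y{\left(f \right)} = 42$ ($Y{\left(f \right)} = 3 \cdot 7 \cdot 2 = 21 \cdot 2 = 42$)
$\frac{Y{\left(151 \right)}}{g{\left(156,-222 \right)} - 2369} = \frac{42}{\left(156 - -222\right) - 2369} = \frac{42}{\left(156 + 222\right) - 2369} = \frac{42}{378 - 2369} = \frac{42}{-1991} = 42 \left(- \frac{1}{1991}\right) = - \frac{42}{1991}$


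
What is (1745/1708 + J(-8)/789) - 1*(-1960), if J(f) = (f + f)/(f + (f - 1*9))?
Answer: 66067435453/33690300 ≈ 1961.0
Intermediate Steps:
J(f) = 2*f/(-9 + 2*f) (J(f) = (2*f)/(f + (f - 9)) = (2*f)/(f + (-9 + f)) = (2*f)/(-9 + 2*f) = 2*f/(-9 + 2*f))
(1745/1708 + J(-8)/789) - 1*(-1960) = (1745/1708 + (2*(-8)/(-9 + 2*(-8)))/789) - 1*(-1960) = (1745*(1/1708) + (2*(-8)/(-9 - 16))*(1/789)) + 1960 = (1745/1708 + (2*(-8)/(-25))*(1/789)) + 1960 = (1745/1708 + (2*(-8)*(-1/25))*(1/789)) + 1960 = (1745/1708 + (16/25)*(1/789)) + 1960 = (1745/1708 + 16/19725) + 1960 = 34447453/33690300 + 1960 = 66067435453/33690300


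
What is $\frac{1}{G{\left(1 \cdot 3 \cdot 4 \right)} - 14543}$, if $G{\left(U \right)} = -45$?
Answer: $- \frac{1}{14588} \approx -6.855 \cdot 10^{-5}$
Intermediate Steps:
$\frac{1}{G{\left(1 \cdot 3 \cdot 4 \right)} - 14543} = \frac{1}{-45 - 14543} = \frac{1}{-14588} = - \frac{1}{14588}$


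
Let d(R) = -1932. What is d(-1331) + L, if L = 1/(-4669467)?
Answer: -9021410245/4669467 ≈ -1932.0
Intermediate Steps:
L = -1/4669467 ≈ -2.1416e-7
d(-1331) + L = -1932 - 1/4669467 = -9021410245/4669467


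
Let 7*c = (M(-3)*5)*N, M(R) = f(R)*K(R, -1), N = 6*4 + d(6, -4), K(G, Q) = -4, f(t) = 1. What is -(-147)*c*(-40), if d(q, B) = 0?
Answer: 403200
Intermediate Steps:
N = 24 (N = 6*4 + 0 = 24 + 0 = 24)
M(R) = -4 (M(R) = 1*(-4) = -4)
c = -480/7 (c = (-4*5*24)/7 = (-20*24)/7 = (⅐)*(-480) = -480/7 ≈ -68.571)
-(-147)*c*(-40) = -(-147)*(-480)/7*(-40) = -21*480*(-40) = -10080*(-40) = 403200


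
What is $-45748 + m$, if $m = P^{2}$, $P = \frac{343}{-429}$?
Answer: $- \frac{8419390019}{184041} \approx -45747.0$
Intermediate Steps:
$P = - \frac{343}{429}$ ($P = 343 \left(- \frac{1}{429}\right) = - \frac{343}{429} \approx -0.79953$)
$m = \frac{117649}{184041}$ ($m = \left(- \frac{343}{429}\right)^{2} = \frac{117649}{184041} \approx 0.63925$)
$-45748 + m = -45748 + \frac{117649}{184041} = - \frac{8419390019}{184041}$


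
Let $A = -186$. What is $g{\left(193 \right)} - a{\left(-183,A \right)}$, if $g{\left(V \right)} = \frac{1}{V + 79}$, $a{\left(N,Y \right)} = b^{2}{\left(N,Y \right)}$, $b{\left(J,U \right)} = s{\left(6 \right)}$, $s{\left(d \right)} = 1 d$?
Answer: $- \frac{9791}{272} \approx -35.996$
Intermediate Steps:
$s{\left(d \right)} = d$
$b{\left(J,U \right)} = 6$
$a{\left(N,Y \right)} = 36$ ($a{\left(N,Y \right)} = 6^{2} = 36$)
$g{\left(V \right)} = \frac{1}{79 + V}$
$g{\left(193 \right)} - a{\left(-183,A \right)} = \frac{1}{79 + 193} - 36 = \frac{1}{272} - 36 = - \frac{9791}{272}$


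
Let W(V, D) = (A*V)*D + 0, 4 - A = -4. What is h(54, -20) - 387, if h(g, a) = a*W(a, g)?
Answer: 172413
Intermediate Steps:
A = 8 (A = 4 - 1*(-4) = 4 + 4 = 8)
W(V, D) = 8*D*V (W(V, D) = (8*V)*D + 0 = 8*D*V + 0 = 8*D*V)
h(g, a) = 8*g*a**2 (h(g, a) = a*(8*g*a) = a*(8*a*g) = 8*g*a**2)
h(54, -20) - 387 = 8*54*(-20)**2 - 387 = 8*54*400 - 387 = 172800 - 387 = 172413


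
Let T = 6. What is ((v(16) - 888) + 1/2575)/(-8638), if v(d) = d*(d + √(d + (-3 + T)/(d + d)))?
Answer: 1627399/22242850 - √1030/4319 ≈ 0.065734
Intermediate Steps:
v(d) = d*(d + √(d + 3/(2*d))) (v(d) = d*(d + √(d + (-3 + 6)/(d + d))) = d*(d + √(d + 3/((2*d)))) = d*(d + √(d + 3*(1/(2*d)))) = d*(d + √(d + 3/(2*d))))
((v(16) - 888) + 1/2575)/(-8638) = ((16*(16 + √(4*16 + 6/16)/2) - 888) + 1/2575)/(-8638) = ((16*(16 + √(64 + 6*(1/16))/2) - 888) + 1/2575)*(-1/8638) = ((16*(16 + √(64 + 3/8)/2) - 888) + 1/2575)*(-1/8638) = ((16*(16 + √(515/8)/2) - 888) + 1/2575)*(-1/8638) = ((16*(16 + (√1030/4)/2) - 888) + 1/2575)*(-1/8638) = ((16*(16 + √1030/8) - 888) + 1/2575)*(-1/8638) = (((256 + 2*√1030) - 888) + 1/2575)*(-1/8638) = ((-632 + 2*√1030) + 1/2575)*(-1/8638) = (-1627399/2575 + 2*√1030)*(-1/8638) = 1627399/22242850 - √1030/4319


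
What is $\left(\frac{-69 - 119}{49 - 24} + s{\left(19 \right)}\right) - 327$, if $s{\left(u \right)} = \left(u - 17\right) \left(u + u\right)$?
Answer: $- \frac{6463}{25} \approx -258.52$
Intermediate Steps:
$s{\left(u \right)} = 2 u \left(-17 + u\right)$ ($s{\left(u \right)} = \left(-17 + u\right) 2 u = 2 u \left(-17 + u\right)$)
$\left(\frac{-69 - 119}{49 - 24} + s{\left(19 \right)}\right) - 327 = \left(\frac{-69 - 119}{49 - 24} + 2 \cdot 19 \left(-17 + 19\right)\right) - 327 = \left(- \frac{188}{25} + 2 \cdot 19 \cdot 2\right) - 327 = \left(\left(-188\right) \frac{1}{25} + 76\right) - 327 = \left(- \frac{188}{25} + 76\right) - 327 = \frac{1712}{25} - 327 = - \frac{6463}{25}$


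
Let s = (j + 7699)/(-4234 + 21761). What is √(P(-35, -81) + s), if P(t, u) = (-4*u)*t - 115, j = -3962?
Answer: 4*I*√219928848581/17527 ≈ 107.03*I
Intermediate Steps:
P(t, u) = -115 - 4*t*u (P(t, u) = -4*t*u - 115 = -115 - 4*t*u)
s = 3737/17527 (s = (-3962 + 7699)/(-4234 + 21761) = 3737/17527 ≈ 0.21321)
√(P(-35, -81) + s) = √((-115 - 4*(-35)*(-81)) + 3737/17527) = √((-115 - 11340) + 3737/17527) = √(-11455 + 3737/17527) = √(-200768048/17527) = 4*I*√219928848581/17527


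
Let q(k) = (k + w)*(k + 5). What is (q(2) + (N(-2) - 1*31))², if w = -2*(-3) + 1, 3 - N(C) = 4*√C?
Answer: 1193 - 280*I*√2 ≈ 1193.0 - 395.98*I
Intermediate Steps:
N(C) = 3 - 4*√C
w = 7 (w = 6 + 1 = 7)
q(k) = (5 + k)*(7 + k) (q(k) = (k + 7)*(k + 5) = (7 + k)*(5 + k) = (5 + k)*(7 + k))
(q(2) + (N(-2) - 1*31))² = ((35 + 2² + 12*2) + ((3 - 4*I*√2) - 1*31))² = ((35 + 4 + 24) + ((3 - 4*I*√2) - 31))² = (63 + ((3 - 4*I*√2) - 31))² = (63 + (-28 - 4*I*√2))² = (35 - 4*I*√2)²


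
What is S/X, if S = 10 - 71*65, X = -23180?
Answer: 921/4636 ≈ 0.19866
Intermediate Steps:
S = -4605 (S = 10 - 4615 = -4605)
S/X = -4605/(-23180) = -4605*(-1/23180) = 921/4636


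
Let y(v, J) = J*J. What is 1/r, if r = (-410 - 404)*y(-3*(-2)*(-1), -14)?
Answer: -1/159544 ≈ -6.2679e-6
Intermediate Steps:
y(v, J) = J**2
r = -159544 (r = (-410 - 404)*(-14)**2 = -814*196 = -159544)
1/r = 1/(-159544) = -1/159544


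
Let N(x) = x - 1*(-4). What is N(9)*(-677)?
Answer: -8801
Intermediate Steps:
N(x) = 4 + x (N(x) = x + 4 = 4 + x)
N(9)*(-677) = (4 + 9)*(-677) = 13*(-677) = -8801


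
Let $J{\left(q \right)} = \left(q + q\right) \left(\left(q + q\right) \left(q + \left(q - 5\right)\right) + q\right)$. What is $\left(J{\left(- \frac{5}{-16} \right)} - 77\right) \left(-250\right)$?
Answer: $\frac{5024875}{256} \approx 19628.0$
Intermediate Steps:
$J{\left(q \right)} = 2 q \left(q + 2 q \left(-5 + 2 q\right)\right)$ ($J{\left(q \right)} = 2 q \left(2 q \left(q + \left(-5 + q\right)\right) + q\right) = 2 q \left(2 q \left(-5 + 2 q\right) + q\right) = 2 q \left(q + 2 q \left(-5 + 2 q\right)\right)$)
$\left(J{\left(- \frac{5}{-16} \right)} - 77\right) \left(-250\right) = \left(\left(- \frac{5}{-16}\right)^{2} \left(-18 + 8 \left(- \frac{5}{-16}\right)\right) - 77\right) \left(-250\right) = \left(\left(\left(-5\right) \left(- \frac{1}{16}\right)\right)^{2} \left(-18 + 8 \left(\left(-5\right) \left(- \frac{1}{16}\right)\right)\right) - 77\right) \left(-250\right) = \left(\left(\frac{5}{16}\right)^{2} \left(-18 + 8 \cdot \frac{5}{16}\right) - 77\right) \left(-250\right) = \left(\frac{25 \left(-18 + \frac{5}{2}\right)}{256} - 77\right) \left(-250\right) = \left(\frac{25}{256} \left(- \frac{31}{2}\right) - 77\right) \left(-250\right) = \left(- \frac{775}{512} - 77\right) \left(-250\right) = \left(- \frac{40199}{512}\right) \left(-250\right) = \frac{5024875}{256}$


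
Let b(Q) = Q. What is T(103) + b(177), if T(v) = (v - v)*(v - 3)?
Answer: 177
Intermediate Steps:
T(v) = 0 (T(v) = 0*(-3 + v) = 0)
T(103) + b(177) = 0 + 177 = 177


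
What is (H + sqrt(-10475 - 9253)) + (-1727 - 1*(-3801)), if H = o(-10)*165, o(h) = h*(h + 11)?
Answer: 424 + 12*I*sqrt(137) ≈ 424.0 + 140.46*I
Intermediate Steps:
o(h) = h*(11 + h)
H = -1650 (H = -10*(11 - 10)*165 = -10*1*165 = -10*165 = -1650)
(H + sqrt(-10475 - 9253)) + (-1727 - 1*(-3801)) = (-1650 + sqrt(-10475 - 9253)) + (-1727 - 1*(-3801)) = (-1650 + sqrt(-19728)) + (-1727 + 3801) = (-1650 + 12*I*sqrt(137)) + 2074 = 424 + 12*I*sqrt(137)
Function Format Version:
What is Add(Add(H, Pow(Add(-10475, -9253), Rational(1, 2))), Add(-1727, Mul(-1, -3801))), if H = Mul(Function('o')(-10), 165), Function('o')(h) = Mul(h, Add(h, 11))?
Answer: Add(424, Mul(12, I, Pow(137, Rational(1, 2)))) ≈ Add(424.00, Mul(140.46, I))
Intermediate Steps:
Function('o')(h) = Mul(h, Add(11, h))
H = -1650 (H = Mul(Mul(-10, Add(11, -10)), 165) = Mul(Mul(-10, 1), 165) = Mul(-10, 165) = -1650)
Add(Add(H, Pow(Add(-10475, -9253), Rational(1, 2))), Add(-1727, Mul(-1, -3801))) = Add(Add(-1650, Pow(Add(-10475, -9253), Rational(1, 2))), Add(-1727, Mul(-1, -3801))) = Add(Add(-1650, Pow(-19728, Rational(1, 2))), Add(-1727, 3801)) = Add(Add(-1650, Mul(12, I, Pow(137, Rational(1, 2)))), 2074) = Add(424, Mul(12, I, Pow(137, Rational(1, 2))))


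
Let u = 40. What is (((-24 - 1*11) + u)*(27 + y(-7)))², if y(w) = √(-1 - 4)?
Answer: 18100 + 1350*I*√5 ≈ 18100.0 + 3018.7*I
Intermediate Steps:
y(w) = I*√5 (y(w) = √(-5) = I*√5)
(((-24 - 1*11) + u)*(27 + y(-7)))² = (((-24 - 1*11) + 40)*(27 + I*√5))² = (((-24 - 11) + 40)*(27 + I*√5))² = ((-35 + 40)*(27 + I*√5))² = (5*(27 + I*√5))² = (135 + 5*I*√5)²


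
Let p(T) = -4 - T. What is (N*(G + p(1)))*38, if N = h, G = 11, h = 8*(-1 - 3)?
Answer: -7296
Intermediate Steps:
h = -32 (h = 8*(-4) = -32)
N = -32
(N*(G + p(1)))*38 = -32*(11 + (-4 - 1*1))*38 = -32*(11 + (-4 - 1))*38 = -32*(11 - 5)*38 = -32*6*38 = -192*38 = -7296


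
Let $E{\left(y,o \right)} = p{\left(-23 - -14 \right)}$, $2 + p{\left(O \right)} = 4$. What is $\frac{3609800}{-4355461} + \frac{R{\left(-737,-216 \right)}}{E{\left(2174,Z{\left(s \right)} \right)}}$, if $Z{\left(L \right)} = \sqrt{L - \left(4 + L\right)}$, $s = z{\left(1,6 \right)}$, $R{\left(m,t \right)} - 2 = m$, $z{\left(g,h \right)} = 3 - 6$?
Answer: $- \frac{3208483435}{8710922} \approx -368.33$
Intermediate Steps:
$p{\left(O \right)} = 2$ ($p{\left(O \right)} = -2 + 4 = 2$)
$z{\left(g,h \right)} = -3$ ($z{\left(g,h \right)} = 3 - 6 = -3$)
$R{\left(m,t \right)} = 2 + m$
$s = -3$
$Z{\left(L \right)} = 2 i$ ($Z{\left(L \right)} = \sqrt{-4} = 2 i$)
$E{\left(y,o \right)} = 2$
$\frac{3609800}{-4355461} + \frac{R{\left(-737,-216 \right)}}{E{\left(2174,Z{\left(s \right)} \right)}} = \frac{3609800}{-4355461} + \frac{2 - 737}{2} = 3609800 \left(- \frac{1}{4355461}\right) - \frac{735}{2} = - \frac{3609800}{4355461} - \frac{735}{2} = - \frac{3208483435}{8710922}$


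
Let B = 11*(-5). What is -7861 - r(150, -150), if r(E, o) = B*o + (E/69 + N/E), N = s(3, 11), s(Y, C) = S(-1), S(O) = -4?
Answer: -27795179/1725 ≈ -16113.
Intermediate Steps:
s(Y, C) = -4
B = -55
N = -4
r(E, o) = -55*o - 4/E + E/69 (r(E, o) = -55*o + (E/69 - 4/E) = -55*o + (-4/E + E/69) = -55*o - 4/E + E/69)
-7861 - r(150, -150) = -7861 - (-55*(-150) - 4/150 + (1/69)*150) = -7861 - (8250 - 4*1/150 + 50/23) = -7861 - (8250 - 2/75 + 50/23) = -7861 - 1*14234954/1725 = -7861 - 14234954/1725 = -27795179/1725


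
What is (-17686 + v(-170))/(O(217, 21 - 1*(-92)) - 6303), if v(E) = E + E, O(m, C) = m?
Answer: 9013/3043 ≈ 2.9619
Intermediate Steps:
v(E) = 2*E
(-17686 + v(-170))/(O(217, 21 - 1*(-92)) - 6303) = (-17686 + 2*(-170))/(217 - 6303) = (-17686 - 340)/(-6086) = -18026*(-1/6086) = 9013/3043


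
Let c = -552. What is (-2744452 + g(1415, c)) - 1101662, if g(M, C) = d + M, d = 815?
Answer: -3843884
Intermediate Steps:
g(M, C) = 815 + M
(-2744452 + g(1415, c)) - 1101662 = (-2744452 + (815 + 1415)) - 1101662 = (-2744452 + 2230) - 1101662 = -2742222 - 1101662 = -3843884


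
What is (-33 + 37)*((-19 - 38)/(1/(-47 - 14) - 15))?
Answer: 3477/229 ≈ 15.183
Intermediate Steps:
(-33 + 37)*((-19 - 38)/(1/(-47 - 14) - 15)) = 4*(-57/(1/(-61) - 15)) = 4*(-57/(-1/61 - 15)) = 4*(-57/(-916/61)) = 4*(-57*(-61/916)) = 4*(3477/916) = 3477/229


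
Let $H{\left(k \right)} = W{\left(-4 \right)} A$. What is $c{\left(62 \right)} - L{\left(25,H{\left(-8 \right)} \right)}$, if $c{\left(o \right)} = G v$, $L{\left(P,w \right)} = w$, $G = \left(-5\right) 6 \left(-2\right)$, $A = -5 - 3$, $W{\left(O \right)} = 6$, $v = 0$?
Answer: $48$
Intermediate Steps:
$A = -8$ ($A = -5 - 3 = -8$)
$G = 60$ ($G = \left(-30\right) \left(-2\right) = 60$)
$H{\left(k \right)} = -48$ ($H{\left(k \right)} = 6 \left(-8\right) = -48$)
$c{\left(o \right)} = 0$ ($c{\left(o \right)} = 60 \cdot 0 = 0$)
$c{\left(62 \right)} - L{\left(25,H{\left(-8 \right)} \right)} = 0 - -48 = 0 + 48 = 48$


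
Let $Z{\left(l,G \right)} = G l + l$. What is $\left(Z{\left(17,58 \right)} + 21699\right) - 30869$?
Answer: $-8167$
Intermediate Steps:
$Z{\left(l,G \right)} = l + G l$
$\left(Z{\left(17,58 \right)} + 21699\right) - 30869 = \left(17 \left(1 + 58\right) + 21699\right) - 30869 = \left(17 \cdot 59 + 21699\right) - 30869 = \left(1003 + 21699\right) - 30869 = 22702 - 30869 = -8167$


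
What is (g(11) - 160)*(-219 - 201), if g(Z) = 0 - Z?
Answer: 71820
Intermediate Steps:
g(Z) = -Z
(g(11) - 160)*(-219 - 201) = (-1*11 - 160)*(-219 - 201) = (-11 - 160)*(-420) = -171*(-420) = 71820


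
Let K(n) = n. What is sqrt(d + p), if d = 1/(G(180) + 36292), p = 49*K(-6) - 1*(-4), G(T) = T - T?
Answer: I*sqrt(95490412567)/18146 ≈ 17.029*I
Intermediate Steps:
G(T) = 0
p = -290 (p = 49*(-6) - 1*(-4) = -294 + 4 = -290)
d = 1/36292 (d = 1/(0 + 36292) = 1/36292 ≈ 2.7554e-5)
sqrt(d + p) = sqrt(1/36292 - 290) = sqrt(-10524679/36292) = I*sqrt(95490412567)/18146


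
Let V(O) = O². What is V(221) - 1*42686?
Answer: 6155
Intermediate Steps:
V(221) - 1*42686 = 221² - 1*42686 = 48841 - 42686 = 6155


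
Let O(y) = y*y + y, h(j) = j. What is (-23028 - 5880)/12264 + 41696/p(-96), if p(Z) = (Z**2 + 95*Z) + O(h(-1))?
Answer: 18143/42 ≈ 431.98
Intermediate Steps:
O(y) = y + y**2 (O(y) = y**2 + y = y + y**2)
p(Z) = Z**2 + 95*Z (p(Z) = (Z**2 + 95*Z) - (1 - 1) = (Z**2 + 95*Z) - 1*0 = (Z**2 + 95*Z) + 0 = Z**2 + 95*Z)
(-23028 - 5880)/12264 + 41696/p(-96) = (-23028 - 5880)/12264 + 41696/((-96*(95 - 96))) = -28908*1/12264 + 41696/((-96*(-1))) = -33/14 + 41696/96 = -33/14 + 41696*(1/96) = -33/14 + 1303/3 = 18143/42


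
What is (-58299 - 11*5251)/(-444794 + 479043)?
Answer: -116060/34249 ≈ -3.3887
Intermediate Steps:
(-58299 - 11*5251)/(-444794 + 479043) = (-58299 - 57761)/34249 = -116060*1/34249 = -116060/34249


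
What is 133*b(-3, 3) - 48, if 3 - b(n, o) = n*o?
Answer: 1548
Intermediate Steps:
b(n, o) = 3 - n*o
133*b(-3, 3) - 48 = 133*(3 - 1*(-3)*3) - 48 = 133*(3 + 9) - 48 = 133*12 - 48 = 1596 - 48 = 1548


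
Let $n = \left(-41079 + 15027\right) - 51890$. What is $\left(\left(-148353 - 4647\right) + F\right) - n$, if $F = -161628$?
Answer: $-236686$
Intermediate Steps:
$n = -77942$ ($n = -26052 - 51890 = -77942$)
$\left(\left(-148353 - 4647\right) + F\right) - n = \left(\left(-148353 - 4647\right) - 161628\right) - -77942 = \left(-153000 - 161628\right) + 77942 = -314628 + 77942 = -236686$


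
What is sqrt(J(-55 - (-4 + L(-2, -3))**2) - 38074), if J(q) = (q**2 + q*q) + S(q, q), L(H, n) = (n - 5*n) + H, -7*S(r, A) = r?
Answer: I*sqrt(21499) ≈ 146.63*I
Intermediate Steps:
S(r, A) = -r/7
L(H, n) = H - 4*n (L(H, n) = -4*n + H = H - 4*n)
J(q) = 2*q**2 - q/7 (J(q) = (q**2 + q*q) - q/7 = (q**2 + q**2) - q/7 = 2*q**2 - q/7)
sqrt(J(-55 - (-4 + L(-2, -3))**2) - 38074) = sqrt((-55 - (-4 + (-2 - 4*(-3)))**2)*(-1 + 14*(-55 - (-4 + (-2 - 4*(-3)))**2))/7 - 38074) = sqrt((-55 - (-4 + (-2 + 12))**2)*(-1 + 14*(-55 - (-4 + (-2 + 12))**2))/7 - 38074) = sqrt((-55 - (-4 + 10)**2)*(-1 + 14*(-55 - (-4 + 10)**2))/7 - 38074) = sqrt((-55 - 1*6**2)*(-1 + 14*(-55 - 1*6**2))/7 - 38074) = sqrt((-55 - 1*36)*(-1 + 14*(-55 - 1*36))/7 - 38074) = sqrt((-55 - 36)*(-1 + 14*(-55 - 36))/7 - 38074) = sqrt((1/7)*(-91)*(-1 + 14*(-91)) - 38074) = sqrt((1/7)*(-91)*(-1 - 1274) - 38074) = sqrt((1/7)*(-91)*(-1275) - 38074) = sqrt(16575 - 38074) = sqrt(-21499) = I*sqrt(21499)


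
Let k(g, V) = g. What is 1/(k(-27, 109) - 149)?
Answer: -1/176 ≈ -0.0056818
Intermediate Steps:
1/(k(-27, 109) - 149) = 1/(-27 - 149) = 1/(-176) = -1/176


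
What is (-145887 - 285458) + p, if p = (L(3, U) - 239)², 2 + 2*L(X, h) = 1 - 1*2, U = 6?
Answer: -1494019/4 ≈ -3.7351e+5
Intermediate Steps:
L(X, h) = -3/2 (L(X, h) = -1 + (1 - 1*2)/2 = -1 + (1 - 2)/2 = -1 + (½)*(-1) = -1 - ½ = -3/2)
p = 231361/4 (p = (-3/2 - 239)² = (-481/2)² = 231361/4 ≈ 57840.)
(-145887 - 285458) + p = (-145887 - 285458) + 231361/4 = -431345 + 231361/4 = -1494019/4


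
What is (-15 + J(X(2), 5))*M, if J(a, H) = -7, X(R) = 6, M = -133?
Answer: 2926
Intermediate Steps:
(-15 + J(X(2), 5))*M = (-15 - 7)*(-133) = -22*(-133) = 2926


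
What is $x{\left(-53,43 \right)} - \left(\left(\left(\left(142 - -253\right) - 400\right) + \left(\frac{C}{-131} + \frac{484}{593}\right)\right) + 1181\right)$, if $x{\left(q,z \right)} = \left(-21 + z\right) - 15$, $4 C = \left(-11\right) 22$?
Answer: $- \frac{181821415}{155366} \approx -1170.3$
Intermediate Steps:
$C = - \frac{121}{2}$ ($C = \frac{\left(-11\right) 22}{4} = \frac{1}{4} \left(-242\right) = - \frac{121}{2} \approx -60.5$)
$x{\left(q,z \right)} = -36 + z$
$x{\left(-53,43 \right)} - \left(\left(\left(\left(142 - -253\right) - 400\right) + \left(\frac{C}{-131} + \frac{484}{593}\right)\right) + 1181\right) = \left(-36 + 43\right) - \left(\left(\left(\left(142 - -253\right) - 400\right) + \left(- \frac{121}{2 \left(-131\right)} + \frac{484}{593}\right)\right) + 1181\right) = 7 - \left(\left(\left(\left(142 + 253\right) - 400\right) + \left(\left(- \frac{121}{2}\right) \left(- \frac{1}{131}\right) + 484 \cdot \frac{1}{593}\right)\right) + 1181\right) = 7 - \left(\left(\left(395 - 400\right) + \left(\frac{121}{262} + \frac{484}{593}\right)\right) + 1181\right) = 7 - \left(\left(-5 + \frac{198561}{155366}\right) + 1181\right) = 7 - \left(- \frac{578269}{155366} + 1181\right) = 7 - \frac{182908977}{155366} = - \frac{181821415}{155366}$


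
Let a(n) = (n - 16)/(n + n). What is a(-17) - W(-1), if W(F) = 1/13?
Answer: 395/442 ≈ 0.89367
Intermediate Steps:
a(n) = (-16 + n)/(2*n) (a(n) = (-16 + n)/((2*n)) = (-16 + n)*(1/(2*n)) = (-16 + n)/(2*n))
W(F) = 1/13
a(-17) - W(-1) = (½)*(-16 - 17)/(-17) - 1*1/13 = (½)*(-1/17)*(-33) - 1/13 = 33/34 - 1/13 = 395/442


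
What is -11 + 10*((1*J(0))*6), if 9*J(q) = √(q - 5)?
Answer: -11 + 20*I*√5/3 ≈ -11.0 + 14.907*I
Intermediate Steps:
J(q) = √(-5 + q)/9 (J(q) = √(q - 5)/9 = √(-5 + q)/9)
-11 + 10*((1*J(0))*6) = -11 + 10*((1*(√(-5 + 0)/9))*6) = -11 + 10*((1*(√(-5)/9))*6) = -11 + 10*((1*((I*√5)/9))*6) = -11 + 10*((1*(I*√5/9))*6) = -11 + 10*((I*√5/9)*6) = -11 + 10*(2*I*√5/3) = -11 + 20*I*√5/3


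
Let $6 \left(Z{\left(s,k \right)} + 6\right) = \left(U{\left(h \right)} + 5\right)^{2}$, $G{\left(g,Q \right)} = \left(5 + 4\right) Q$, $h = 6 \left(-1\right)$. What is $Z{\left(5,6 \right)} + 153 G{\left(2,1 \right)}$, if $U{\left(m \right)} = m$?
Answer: $\frac{8227}{6} \approx 1371.2$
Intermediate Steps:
$h = -6$
$G{\left(g,Q \right)} = 9 Q$
$Z{\left(s,k \right)} = - \frac{35}{6}$ ($Z{\left(s,k \right)} = -6 + \frac{\left(-6 + 5\right)^{2}}{6} = -6 + \frac{\left(-1\right)^{2}}{6} = -6 + \frac{1}{6} \cdot 1 = -6 + \frac{1}{6} = - \frac{35}{6}$)
$Z{\left(5,6 \right)} + 153 G{\left(2,1 \right)} = - \frac{35}{6} + 153 \cdot 9 \cdot 1 = - \frac{35}{6} + 153 \cdot 9 = - \frac{35}{6} + 1377 = \frac{8227}{6}$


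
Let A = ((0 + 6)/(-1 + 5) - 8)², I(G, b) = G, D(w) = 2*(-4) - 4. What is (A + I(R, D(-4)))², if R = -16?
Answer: 11025/16 ≈ 689.06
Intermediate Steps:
D(w) = -12 (D(w) = -8 - 4 = -12)
A = 169/4 (A = (6/4 - 8)² = (6*(¼) - 8)² = (3/2 - 8)² = (-13/2)² = 169/4 ≈ 42.250)
(A + I(R, D(-4)))² = (169/4 - 16)² = (105/4)² = 11025/16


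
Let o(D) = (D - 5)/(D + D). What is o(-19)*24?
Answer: 288/19 ≈ 15.158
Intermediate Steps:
o(D) = (-5 + D)/(2*D) (o(D) = (-5 + D)/((2*D)) = (-5 + D)*(1/(2*D)) = (-5 + D)/(2*D))
o(-19)*24 = ((1/2)*(-5 - 19)/(-19))*24 = ((1/2)*(-1/19)*(-24))*24 = (12/19)*24 = 288/19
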